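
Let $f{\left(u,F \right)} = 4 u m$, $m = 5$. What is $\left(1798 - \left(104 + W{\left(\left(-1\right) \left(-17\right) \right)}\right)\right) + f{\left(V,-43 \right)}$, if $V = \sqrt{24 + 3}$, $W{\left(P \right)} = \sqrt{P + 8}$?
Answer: $1689 + 60 \sqrt{3} \approx 1792.9$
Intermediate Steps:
$W{\left(P \right)} = \sqrt{8 + P}$
$V = 3 \sqrt{3}$ ($V = \sqrt{27} = 3 \sqrt{3} \approx 5.1962$)
$f{\left(u,F \right)} = 20 u$ ($f{\left(u,F \right)} = 4 u 5 = 20 u$)
$\left(1798 - \left(104 + W{\left(\left(-1\right) \left(-17\right) \right)}\right)\right) + f{\left(V,-43 \right)} = \left(1798 - \left(104 + \sqrt{8 - -17}\right)\right) + 20 \cdot 3 \sqrt{3} = \left(1798 - \left(104 + \sqrt{8 + 17}\right)\right) + 60 \sqrt{3} = \left(1798 - \left(104 + \sqrt{25}\right)\right) + 60 \sqrt{3} = \left(1798 - 109\right) + 60 \sqrt{3} = 1689 + 60 \sqrt{3}$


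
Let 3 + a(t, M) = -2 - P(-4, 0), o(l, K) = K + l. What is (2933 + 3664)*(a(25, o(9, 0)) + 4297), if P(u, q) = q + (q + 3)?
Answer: 28294533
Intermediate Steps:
P(u, q) = 3 + 2*q (P(u, q) = q + (3 + q) = 3 + 2*q)
a(t, M) = -8 (a(t, M) = -3 + (-2 - (3 + 2*0)) = -3 + (-2 - (3 + 0)) = -3 + (-2 - 1*3) = -3 + (-2 - 3) = -3 - 5 = -8)
(2933 + 3664)*(a(25, o(9, 0)) + 4297) = (2933 + 3664)*(-8 + 4297) = 6597*4289 = 28294533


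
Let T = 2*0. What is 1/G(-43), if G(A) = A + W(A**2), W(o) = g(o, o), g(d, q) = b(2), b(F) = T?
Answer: -1/43 ≈ -0.023256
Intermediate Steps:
T = 0
b(F) = 0
g(d, q) = 0
W(o) = 0
G(A) = A (G(A) = A + 0 = A)
1/G(-43) = 1/(-43) = -1/43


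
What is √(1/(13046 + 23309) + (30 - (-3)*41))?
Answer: 2*√50554499545/36355 ≈ 12.369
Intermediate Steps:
√(1/(13046 + 23309) + (30 - (-3)*41)) = √(1/36355 + (30 - 3*(-41))) = √(1/36355 + (30 + 123)) = √(1/36355 + 153) = √(5562316/36355) = 2*√50554499545/36355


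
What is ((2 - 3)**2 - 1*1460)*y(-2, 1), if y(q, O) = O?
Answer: -1459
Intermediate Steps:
((2 - 3)**2 - 1*1460)*y(-2, 1) = ((2 - 3)**2 - 1*1460)*1 = ((-1)**2 - 1460)*1 = (1 - 1460)*1 = -1459*1 = -1459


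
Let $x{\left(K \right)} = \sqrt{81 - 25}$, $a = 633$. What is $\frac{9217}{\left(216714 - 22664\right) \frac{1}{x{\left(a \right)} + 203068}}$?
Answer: $\frac{935838878}{97025} + \frac{9217 \sqrt{14}}{97025} \approx 9645.7$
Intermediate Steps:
$x{\left(K \right)} = 2 \sqrt{14}$ ($x{\left(K \right)} = \sqrt{56} = 2 \sqrt{14}$)
$\frac{9217}{\left(216714 - 22664\right) \frac{1}{x{\left(a \right)} + 203068}} = \frac{9217}{\left(216714 - 22664\right) \frac{1}{2 \sqrt{14} + 203068}} = \frac{9217}{194050 \frac{1}{203068 + 2 \sqrt{14}}} = 9217 \left(\frac{101534}{97025} + \frac{\sqrt{14}}{97025}\right) = \frac{935838878}{97025} + \frac{9217 \sqrt{14}}{97025}$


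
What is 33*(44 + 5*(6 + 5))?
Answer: 3267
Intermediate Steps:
33*(44 + 5*(6 + 5)) = 33*(44 + 5*11) = 33*(44 + 55) = 33*99 = 3267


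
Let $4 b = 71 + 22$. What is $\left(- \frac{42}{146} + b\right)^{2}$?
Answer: $\frac{44957025}{85264} \approx 527.27$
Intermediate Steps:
$b = \frac{93}{4}$ ($b = \frac{71 + 22}{4} = \frac{1}{4} \cdot 93 = \frac{93}{4} \approx 23.25$)
$\left(- \frac{42}{146} + b\right)^{2} = \left(- \frac{42}{146} + \frac{93}{4}\right)^{2} = \left(\left(-42\right) \frac{1}{146} + \frac{93}{4}\right)^{2} = \left(- \frac{21}{73} + \frac{93}{4}\right)^{2} = \left(\frac{6705}{292}\right)^{2} = \frac{44957025}{85264}$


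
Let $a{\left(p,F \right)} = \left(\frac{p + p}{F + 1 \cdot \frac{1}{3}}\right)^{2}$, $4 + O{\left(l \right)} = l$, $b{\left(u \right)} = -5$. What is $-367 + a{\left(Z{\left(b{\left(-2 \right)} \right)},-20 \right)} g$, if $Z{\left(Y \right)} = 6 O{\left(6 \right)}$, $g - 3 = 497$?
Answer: $\frac{1314473}{3481} \approx 377.61$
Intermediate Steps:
$g = 500$ ($g = 3 + 497 = 500$)
$O{\left(l \right)} = -4 + l$
$Z{\left(Y \right)} = 12$ ($Z{\left(Y \right)} = 6 \left(-4 + 6\right) = 6 \cdot 2 = 12$)
$a{\left(p,F \right)} = \frac{4 p^{2}}{\left(\frac{1}{3} + F\right)^{2}}$ ($a{\left(p,F \right)} = \left(\frac{2 p}{F + 1 \cdot \frac{1}{3}}\right)^{2} = \left(\frac{2 p}{F + \frac{1}{3}}\right)^{2} = \left(\frac{2 p}{\frac{1}{3} + F}\right)^{2} = \frac{4 p^{2}}{\left(\frac{1}{3} + F\right)^{2}}$)
$-367 + a{\left(Z{\left(b{\left(-2 \right)} \right)},-20 \right)} g = -367 + \frac{36 \cdot 12^{2}}{\left(1 + 3 \left(-20\right)\right)^{2}} \cdot 500 = -367 + 36 \cdot 144 \frac{1}{\left(1 - 60\right)^{2}} \cdot 500 = -367 + 36 \cdot 144 \cdot \frac{1}{3481} \cdot 500 = -367 + \frac{5184}{3481} \cdot 500 = -367 + \frac{2592000}{3481} = \frac{1314473}{3481}$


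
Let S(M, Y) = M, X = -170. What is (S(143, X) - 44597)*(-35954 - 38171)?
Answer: 3295152750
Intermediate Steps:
(S(143, X) - 44597)*(-35954 - 38171) = (143 - 44597)*(-35954 - 38171) = -44454*(-74125) = 3295152750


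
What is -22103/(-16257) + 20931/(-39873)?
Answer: 180345884/216071787 ≈ 0.83466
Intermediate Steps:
-22103/(-16257) + 20931/(-39873) = -22103*(-1/16257) + 20931*(-1/39873) = 22103/16257 - 6977/13291 = 180345884/216071787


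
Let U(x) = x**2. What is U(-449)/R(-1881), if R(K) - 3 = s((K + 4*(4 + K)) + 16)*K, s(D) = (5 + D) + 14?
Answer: 201601/17594877 ≈ 0.011458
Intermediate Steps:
s(D) = 19 + D
R(K) = 3 + K*(51 + 5*K) (R(K) = 3 + (19 + ((K + 4*(4 + K)) + 16))*K = 3 + (19 + ((K + (16 + 4*K)) + 16))*K = 3 + (19 + ((16 + 5*K) + 16))*K = 3 + (19 + (32 + 5*K))*K = 3 + (51 + 5*K)*K = 3 + K*(51 + 5*K))
U(-449)/R(-1881) = (-449)**2/(3 - 1881*(51 + 5*(-1881))) = 201601/(3 - 1881*(51 - 9405)) = 201601/(3 - 1881*(-9354)) = 201601/(3 + 17594874) = 201601/17594877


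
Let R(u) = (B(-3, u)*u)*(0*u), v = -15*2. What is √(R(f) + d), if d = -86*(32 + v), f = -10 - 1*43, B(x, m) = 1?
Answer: 2*I*√43 ≈ 13.115*I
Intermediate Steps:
v = -30
f = -53 (f = -10 - 43 = -53)
d = -172 (d = -86*(32 - 30) = -86*2 = -172)
R(u) = 0 (R(u) = (1*u)*(0*u) = u*0 = 0)
√(R(f) + d) = √(0 - 172) = √(-172) = 2*I*√43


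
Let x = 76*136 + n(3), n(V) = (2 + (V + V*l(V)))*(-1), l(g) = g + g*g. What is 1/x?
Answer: 1/10295 ≈ 9.7134e-5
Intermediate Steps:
l(g) = g + g²
n(V) = -2 - V - V²*(1 + V) (n(V) = (2 + (V + V*(V*(1 + V))))*(-1) = (2 + (V + V²*(1 + V)))*(-1) = (2 + V + V²*(1 + V))*(-1) = -2 - V - V²*(1 + V))
x = 10295 (x = 76*136 + (-2 - 1*3 - 1*3²*(1 + 3)) = 10336 + (-2 - 3 - 1*9*4) = 10336 + (-2 - 3 - 36) = 10336 - 41 = 10295)
1/x = 1/10295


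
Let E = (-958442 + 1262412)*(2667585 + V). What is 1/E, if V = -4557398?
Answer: -1/574446457610 ≈ -1.7408e-12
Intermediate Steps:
E = -574446457610 (E = (-958442 + 1262412)*(2667585 - 4557398) = 303970*(-1889813) = -574446457610)
1/E = 1/(-574446457610) = -1/574446457610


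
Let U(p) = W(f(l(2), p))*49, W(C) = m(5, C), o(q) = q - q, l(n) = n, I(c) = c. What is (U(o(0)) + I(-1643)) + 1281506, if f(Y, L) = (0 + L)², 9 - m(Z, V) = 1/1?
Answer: 1280255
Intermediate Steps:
m(Z, V) = 8 (m(Z, V) = 9 - 1/1 = 9 - 1*1 = 9 - 1 = 8)
o(q) = 0
f(Y, L) = L²
W(C) = 8
U(p) = 392 (U(p) = 8*49 = 392)
(U(o(0)) + I(-1643)) + 1281506 = (392 - 1643) + 1281506 = -1251 + 1281506 = 1280255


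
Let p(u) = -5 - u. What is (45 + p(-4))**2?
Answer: 1936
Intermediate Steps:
(45 + p(-4))**2 = (45 + (-5 - 1*(-4)))**2 = (45 + (-5 + 4))**2 = (45 - 1)**2 = 44**2 = 1936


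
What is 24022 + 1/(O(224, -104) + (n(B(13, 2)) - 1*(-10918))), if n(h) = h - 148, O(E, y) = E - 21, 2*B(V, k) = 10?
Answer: 263713517/10978 ≈ 24022.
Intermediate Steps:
B(V, k) = 5 (B(V, k) = (½)*10 = 5)
O(E, y) = -21 + E
n(h) = -148 + h
24022 + 1/(O(224, -104) + (n(B(13, 2)) - 1*(-10918))) = 24022 + 1/((-21 + 224) + ((-148 + 5) - 1*(-10918))) = 24022 + 1/(203 + (-143 + 10918)) = 24022 + 1/(203 + 10775) = 24022 + 1/10978 = 263713517/10978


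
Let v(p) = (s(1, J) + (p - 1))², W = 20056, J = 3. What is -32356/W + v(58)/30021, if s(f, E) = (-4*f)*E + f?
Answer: -232230245/150525294 ≈ -1.5428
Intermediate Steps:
s(f, E) = f - 4*E*f (s(f, E) = -4*E*f + f = f - 4*E*f)
v(p) = (-12 + p)² (v(p) = (1*(1 - 4*3) + (p - 1))² = (1*(1 - 12) + (-1 + p))² = (1*(-11) + (-1 + p))² = (-11 + (-1 + p))² = (-12 + p)²)
-32356/W + v(58)/30021 = -32356/20056 + (-12 + 58)²/30021 = -32356*1/20056 + 46²*(1/30021) = -8089/5014 + 2116*(1/30021) = -8089/5014 + 2116/30021 = -232230245/150525294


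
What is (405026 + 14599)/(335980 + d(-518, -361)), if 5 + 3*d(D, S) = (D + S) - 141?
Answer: 251775/201383 ≈ 1.2502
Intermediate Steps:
d(D, S) = -146/3 + D/3 + S/3 (d(D, S) = -5/3 + ((D + S) - 141)/3 = -5/3 + (-141 + D + S)/3 = -5/3 + (-47 + D/3 + S/3) = -146/3 + D/3 + S/3)
(405026 + 14599)/(335980 + d(-518, -361)) = (405026 + 14599)/(335980 + (-146/3 + (1/3)*(-518) + (1/3)*(-361))) = 419625/(335980 + (-146/3 - 518/3 - 361/3)) = 419625/(335980 - 1025/3) = 419625/(1006915/3) = 419625*(3/1006915) = 251775/201383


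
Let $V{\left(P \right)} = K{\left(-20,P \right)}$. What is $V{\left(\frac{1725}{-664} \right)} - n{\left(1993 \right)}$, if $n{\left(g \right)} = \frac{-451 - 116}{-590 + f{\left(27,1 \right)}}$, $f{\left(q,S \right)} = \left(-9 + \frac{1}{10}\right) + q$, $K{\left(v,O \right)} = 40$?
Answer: $\frac{31870}{817} \approx 39.009$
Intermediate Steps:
$V{\left(P \right)} = 40$
$f{\left(q,S \right)} = - \frac{89}{10} + q$ ($f{\left(q,S \right)} = \left(-9 + \frac{1}{10}\right) + q = - \frac{89}{10} + q$)
$n{\left(g \right)} = \frac{810}{817}$ ($n{\left(g \right)} = \frac{-451 - 116}{-590 + \left(- \frac{89}{10} + 27\right)} = - \frac{567}{-590 + \frac{181}{10}} = - \frac{567}{- \frac{5719}{10}} = \left(-567\right) \left(- \frac{10}{5719}\right) = \frac{810}{817}$)
$V{\left(\frac{1725}{-664} \right)} - n{\left(1993 \right)} = 40 - \frac{810}{817} = \frac{31870}{817}$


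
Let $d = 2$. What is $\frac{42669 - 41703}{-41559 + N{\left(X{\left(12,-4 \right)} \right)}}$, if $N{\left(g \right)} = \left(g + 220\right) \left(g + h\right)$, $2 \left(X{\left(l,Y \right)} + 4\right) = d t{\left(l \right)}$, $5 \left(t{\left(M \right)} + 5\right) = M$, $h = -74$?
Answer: $- \frac{12075}{734488} \approx -0.01644$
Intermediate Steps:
$t{\left(M \right)} = -5 + \frac{M}{5}$
$X{\left(l,Y \right)} = -9 + \frac{l}{5}$ ($X{\left(l,Y \right)} = -4 + \frac{2 \left(-5 + \frac{l}{5}\right)}{2} = -4 + \frac{-10 + \frac{2 l}{5}}{2} = -4 + \left(-5 + \frac{l}{5}\right) = -9 + \frac{l}{5}$)
$N{\left(g \right)} = \left(-74 + g\right) \left(220 + g\right)$ ($N{\left(g \right)} = \left(g + 220\right) \left(g - 74\right) = \left(220 + g\right) \left(-74 + g\right) = \left(-74 + g\right) \left(220 + g\right)$)
$\frac{42669 - 41703}{-41559 + N{\left(X{\left(12,-4 \right)} \right)}} = \frac{42669 - 41703}{-41559 + \left(-16280 + \left(-9 + \frac{1}{5} \cdot 12\right)^{2} + 146 \left(-9 + \frac{1}{5} \cdot 12\right)\right)} = \frac{966}{-41559 + \left(-16280 + \left(-9 + \frac{12}{5}\right)^{2} + 146 \left(-9 + \frac{12}{5}\right)\right)} = \frac{966}{-41559 + \left(-16280 + \left(- \frac{33}{5}\right)^{2} + 146 \left(- \frac{33}{5}\right)\right)} = \frac{966}{-41559 - \frac{430001}{25}} = \frac{966}{- \frac{1468976}{25}} = 966 \left(- \frac{25}{1468976}\right) = - \frac{12075}{734488}$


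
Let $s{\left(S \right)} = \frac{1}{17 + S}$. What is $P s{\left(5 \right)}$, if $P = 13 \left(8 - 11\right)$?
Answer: $- \frac{39}{22} \approx -1.7727$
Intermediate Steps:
$P = -39$ ($P = 13 \left(-3\right) = -39$)
$P s{\left(5 \right)} = - \frac{39}{17 + 5} = - \frac{39}{22}$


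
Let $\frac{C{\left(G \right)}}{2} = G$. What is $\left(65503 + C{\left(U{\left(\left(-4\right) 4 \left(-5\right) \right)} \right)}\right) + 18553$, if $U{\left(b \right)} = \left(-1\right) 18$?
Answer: $84020$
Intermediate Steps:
$U{\left(b \right)} = -18$
$C{\left(G \right)} = 2 G$
$\left(65503 + C{\left(U{\left(\left(-4\right) 4 \left(-5\right) \right)} \right)}\right) + 18553 = \left(65503 + 2 \left(-18\right)\right) + 18553 = \left(65503 - 36\right) + 18553 = 65467 + 18553 = 84020$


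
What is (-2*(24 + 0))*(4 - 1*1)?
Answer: -144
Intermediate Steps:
(-2*(24 + 0))*(4 - 1*1) = (-2*24)*(4 - 1) = -48*3 = -144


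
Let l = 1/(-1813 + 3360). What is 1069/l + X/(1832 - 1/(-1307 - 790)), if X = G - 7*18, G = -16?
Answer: 6353192454041/3841705 ≈ 1.6537e+6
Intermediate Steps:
l = 1/1547 ≈ 0.00064641
X = -142 (X = -16 - 7*18 = -16 - 126 = -142)
1069/l + X/(1832 - 1/(-1307 - 790)) = 1069/(1/1547) - 142/(1832 - 1/(-1307 - 790)) = 1069*1547 - 142/(1832 - 1/(-2097)) = 1653743 - 142/(1832 - 1*(-1/2097)) = 1653743 - 142/(1832 + 1/2097) = 1653743 - 142/3841705/2097 = 1653743 - 142*2097/3841705 = 1653743 - 297774/3841705 = 6353192454041/3841705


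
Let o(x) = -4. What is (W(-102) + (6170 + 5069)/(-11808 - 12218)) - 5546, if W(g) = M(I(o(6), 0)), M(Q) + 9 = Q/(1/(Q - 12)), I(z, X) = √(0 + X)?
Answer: -133475669/24026 ≈ -5555.5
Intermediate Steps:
I(z, X) = √X
M(Q) = -9 + Q*(-12 + Q) (M(Q) = -9 + Q/(1/(Q - 12)) = -9 + Q/(1/(-12 + Q)) = -9 + Q*(-12 + Q))
W(g) = -9 (W(g) = -9 + (√0)² - 12*√0 = -9 + 0² - 12*0 = -9 + 0 + 0 = -9)
(W(-102) + (6170 + 5069)/(-11808 - 12218)) - 5546 = (-9 + (6170 + 5069)/(-11808 - 12218)) - 5546 = (-9 + 11239/(-24026)) - 5546 = (-9 + 11239*(-1/24026)) - 5546 = (-9 - 11239/24026) - 5546 = -227473/24026 - 5546 = -133475669/24026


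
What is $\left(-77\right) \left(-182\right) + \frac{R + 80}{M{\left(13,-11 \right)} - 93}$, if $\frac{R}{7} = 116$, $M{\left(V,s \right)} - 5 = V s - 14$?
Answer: $\frac{3432538}{245} \approx 14010.0$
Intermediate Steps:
$M{\left(V,s \right)} = -9 + V s$ ($M{\left(V,s \right)} = 5 + \left(V s - 14\right) = 5 + \left(-14 + V s\right) = -9 + V s$)
$R = 812$ ($R = 7 \cdot 116 = 812$)
$\left(-77\right) \left(-182\right) + \frac{R + 80}{M{\left(13,-11 \right)} - 93} = \left(-77\right) \left(-182\right) + \frac{812 + 80}{\left(-9 + 13 \left(-11\right)\right) - 93} = 14014 + \frac{892}{\left(-9 - 143\right) - 93} = 14014 + \frac{892}{-152 - 93} = 14014 + \frac{892}{-245} = 14014 + 892 \left(- \frac{1}{245}\right) = 14014 - \frac{892}{245} = \frac{3432538}{245}$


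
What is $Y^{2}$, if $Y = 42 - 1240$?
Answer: $1435204$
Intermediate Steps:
$Y = -1198$ ($Y = 42 - 1240 = -1198$)
$Y^{2} = \left(-1198\right)^{2} = 1435204$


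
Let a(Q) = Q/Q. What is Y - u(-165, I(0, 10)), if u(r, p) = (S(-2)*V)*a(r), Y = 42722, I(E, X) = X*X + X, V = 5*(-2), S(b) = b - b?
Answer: 42722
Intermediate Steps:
a(Q) = 1
S(b) = 0
V = -10
I(E, X) = X + X² (I(E, X) = X² + X = X + X²)
u(r, p) = 0 (u(r, p) = (0*(-10))*1 = 0*1 = 0)
Y - u(-165, I(0, 10)) = 42722 - 1*0 = 42722 + 0 = 42722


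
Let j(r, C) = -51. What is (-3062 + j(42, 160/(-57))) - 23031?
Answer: -26144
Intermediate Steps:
(-3062 + j(42, 160/(-57))) - 23031 = (-3062 - 51) - 23031 = -3113 - 23031 = -26144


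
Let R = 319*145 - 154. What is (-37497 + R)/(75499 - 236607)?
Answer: -2151/40277 ≈ -0.053405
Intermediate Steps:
R = 46101 (R = 46255 - 154 = 46101)
(-37497 + R)/(75499 - 236607) = (-37497 + 46101)/(75499 - 236607) = 8604/(-161108) = 8604*(-1/161108) = -2151/40277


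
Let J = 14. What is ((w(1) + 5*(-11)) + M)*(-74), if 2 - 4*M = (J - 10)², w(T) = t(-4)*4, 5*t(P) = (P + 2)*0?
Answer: 4329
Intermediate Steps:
t(P) = 0 (t(P) = ((P + 2)*0)/5 = ((2 + P)*0)/5 = (⅕)*0 = 0)
w(T) = 0 (w(T) = 0*4 = 0)
M = -7/2 (M = ½ - (14 - 10)²/4 = ½ - ¼*4² = ½ - ¼*16 = ½ - 4 = -7/2 ≈ -3.5000)
((w(1) + 5*(-11)) + M)*(-74) = ((0 + 5*(-11)) - 7/2)*(-74) = ((0 - 55) - 7/2)*(-74) = (-55 - 7/2)*(-74) = -117/2*(-74) = 4329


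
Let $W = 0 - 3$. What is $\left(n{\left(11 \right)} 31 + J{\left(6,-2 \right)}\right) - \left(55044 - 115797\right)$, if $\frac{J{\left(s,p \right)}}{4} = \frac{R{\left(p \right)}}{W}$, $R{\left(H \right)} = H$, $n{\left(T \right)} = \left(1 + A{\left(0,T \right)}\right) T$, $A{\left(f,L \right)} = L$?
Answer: $\frac{194543}{3} \approx 64848.0$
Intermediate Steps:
$W = -3$
$n{\left(T \right)} = T \left(1 + T\right)$ ($n{\left(T \right)} = \left(1 + T\right) T = T \left(1 + T\right)$)
$J{\left(s,p \right)} = - \frac{4 p}{3}$ ($J{\left(s,p \right)} = 4 \frac{p}{-3} = 4 p \left(- \frac{1}{3}\right) = 4 \left(- \frac{p}{3}\right) = - \frac{4 p}{3}$)
$\left(n{\left(11 \right)} 31 + J{\left(6,-2 \right)}\right) - \left(55044 - 115797\right) = \left(11 \left(1 + 11\right) 31 - - \frac{8}{3}\right) - \left(55044 - 115797\right) = \left(11 \cdot 12 \cdot 31 + \frac{8}{3}\right) - \left(55044 - 115797\right) = \left(132 \cdot 31 + \frac{8}{3}\right) - -60753 = \left(4092 + \frac{8}{3}\right) + 60753 = \frac{12284}{3} + 60753 = \frac{194543}{3}$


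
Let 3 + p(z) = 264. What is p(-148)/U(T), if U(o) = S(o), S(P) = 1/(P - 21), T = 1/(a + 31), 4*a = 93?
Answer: -1188333/217 ≈ -5476.2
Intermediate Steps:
a = 93/4 (a = (¼)*93 = 93/4 ≈ 23.250)
p(z) = 261 (p(z) = -3 + 264 = 261)
T = 4/217 (T = 1/(93/4 + 31) = 1/(217/4) = 4/217 ≈ 0.018433)
S(P) = 1/(-21 + P)
U(o) = 1/(-21 + o)
p(-148)/U(T) = 261/(1/(-21 + 4/217)) = 261/(1/(-4553/217)) = 261/(-217/4553) = 261*(-4553/217) = -1188333/217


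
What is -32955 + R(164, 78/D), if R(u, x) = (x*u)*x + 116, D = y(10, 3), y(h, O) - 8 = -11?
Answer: 78025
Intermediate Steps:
y(h, O) = -3 (y(h, O) = 8 - 11 = -3)
D = -3
R(u, x) = 116 + u*x**2 (R(u, x) = (u*x)*x + 116 = u*x**2 + 116 = 116 + u*x**2)
-32955 + R(164, 78/D) = -32955 + (116 + 164*(78/(-3))**2) = -32955 + (116 + 164*(78*(-1/3))**2) = -32955 + (116 + 164*(-26)**2) = -32955 + (116 + 164*676) = -32955 + (116 + 110864) = -32955 + 110980 = 78025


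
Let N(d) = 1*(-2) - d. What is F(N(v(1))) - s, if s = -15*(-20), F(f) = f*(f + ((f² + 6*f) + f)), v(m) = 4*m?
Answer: -228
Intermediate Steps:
N(d) = -2 - d
F(f) = f*(f² + 8*f) (F(f) = f*(f + (f² + 7*f)) = f*(f² + 8*f))
s = 300
F(N(v(1))) - s = (-2 - 4)²*(8 + (-2 - 4)) - 1*300 = (-2 - 1*4)²*(8 + (-2 - 1*4)) - 300 = (-2 - 4)²*(8 + (-2 - 4)) - 300 = (-6)²*(8 - 6) - 300 = 36*2 - 300 = 72 - 300 = -228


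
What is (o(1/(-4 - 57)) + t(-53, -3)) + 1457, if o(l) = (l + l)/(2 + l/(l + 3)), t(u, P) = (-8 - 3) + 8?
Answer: 32195558/22143 ≈ 1454.0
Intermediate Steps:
t(u, P) = -3 (t(u, P) = -11 + 8 = -3)
o(l) = 2*l/(2 + l/(3 + l)) (o(l) = (2*l)/(2 + l/(3 + l)) = 2*l/(2 + l/(3 + l)))
(o(1/(-4 - 57)) + t(-53, -3)) + 1457 = (2*(3 + 1/(-4 - 57))/(3*(-4 - 57)*(2 + 1/(-4 - 57))) - 3) + 1457 = ((⅔)*(3 + 1/(-61))/(-61*(2 + 1/(-61))) - 3) + 1457 = ((⅔)*(-1/61)*(3 - 1/61)/(2 - 1/61) - 3) + 1457 = ((⅔)*(-1/61)*(182/61)/(121/61) - 3) + 1457 = ((⅔)*(-1/61)*(61/121)*(182/61) - 3) + 1457 = (-364/22143 - 3) + 1457 = -66793/22143 + 1457 = 32195558/22143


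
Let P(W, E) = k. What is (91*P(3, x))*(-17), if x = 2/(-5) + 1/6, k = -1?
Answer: 1547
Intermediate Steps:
x = -7/30 (x = 2*(-⅕) + 1*(⅙) = -⅖ + ⅙ = -7/30 ≈ -0.23333)
P(W, E) = -1
(91*P(3, x))*(-17) = (91*(-1))*(-17) = -91*(-17) = 1547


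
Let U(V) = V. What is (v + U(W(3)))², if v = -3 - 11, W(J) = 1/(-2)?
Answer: 841/4 ≈ 210.25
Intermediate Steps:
W(J) = -½
v = -14
(v + U(W(3)))² = (-14 - ½)² = (-29/2)² = 841/4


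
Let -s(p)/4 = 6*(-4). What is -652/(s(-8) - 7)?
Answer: -652/89 ≈ -7.3258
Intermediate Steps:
s(p) = 96 (s(p) = -24*(-4) = -4*(-24) = 96)
-652/(s(-8) - 7) = -652/(96 - 7) = -652/89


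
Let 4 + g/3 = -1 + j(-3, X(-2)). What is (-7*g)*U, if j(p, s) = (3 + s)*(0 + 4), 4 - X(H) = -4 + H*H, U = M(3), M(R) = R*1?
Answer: -1449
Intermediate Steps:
M(R) = R
U = 3
X(H) = 8 - H² (X(H) = 4 - (-4 + H*H) = 4 - (-4 + H²) = 4 + (4 - H²) = 8 - H²)
j(p, s) = 12 + 4*s (j(p, s) = (3 + s)*4 = 12 + 4*s)
g = 69 (g = -12 + 3*(-1 + (12 + 4*(8 - 1*(-2)²))) = -12 + 3*(-1 + (12 + 4*(8 - 1*4))) = -12 + 3*(-1 + (12 + 4*(8 - 4))) = -12 + 3*(-1 + (12 + 4*4)) = -12 + 3*(-1 + (12 + 16)) = -12 + 3*(-1 + 28) = -12 + 3*27 = -12 + 81 = 69)
(-7*g)*U = -7*69*3 = -483*3 = -1449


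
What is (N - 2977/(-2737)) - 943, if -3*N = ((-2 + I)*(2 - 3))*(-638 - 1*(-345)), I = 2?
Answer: -2578014/2737 ≈ -941.91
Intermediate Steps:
N = 0 (N = -(-2 + 2)*(2 - 3)*(-638 - 1*(-345))/3 = -0*(-1)*(-638 + 345)/3 = -0*(-293) = -⅓*0 = 0)
(N - 2977/(-2737)) - 943 = (0 - 2977/(-2737)) - 943 = (0 - 2977*(-1/2737)) - 943 = (0 + 2977/2737) - 943 = 2977/2737 - 943 = -2578014/2737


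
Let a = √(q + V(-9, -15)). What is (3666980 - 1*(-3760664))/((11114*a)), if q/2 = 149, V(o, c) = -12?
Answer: 1856911*√286/794651 ≈ 39.518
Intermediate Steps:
q = 298 (q = 2*149 = 298)
a = √286 (a = √(298 - 12) = √286 ≈ 16.912)
(3666980 - 1*(-3760664))/((11114*a)) = (3666980 - 1*(-3760664))/((11114*√286)) = (3666980 + 3760664)*(√286/3178604) = 7427644*(√286/3178604) = 1856911*√286/794651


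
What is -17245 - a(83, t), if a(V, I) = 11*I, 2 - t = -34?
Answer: -17641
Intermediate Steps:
t = 36 (t = 2 - 1*(-34) = 2 + 34 = 36)
-17245 - a(83, t) = -17245 - 11*36 = -17245 - 1*396 = -17245 - 396 = -17641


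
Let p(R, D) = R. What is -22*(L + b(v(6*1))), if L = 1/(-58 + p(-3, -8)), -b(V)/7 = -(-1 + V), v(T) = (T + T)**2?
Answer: -1343320/61 ≈ -22022.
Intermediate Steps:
v(T) = 4*T**2 (v(T) = (2*T)**2 = 4*T**2)
b(V) = -7 + 7*V (b(V) = -(-7)*(-1 + V) = -7*(1 - V) = -7 + 7*V)
L = -1/61 (L = 1/(-58 - 3) = 1/(-61) = -1/61 ≈ -0.016393)
-22*(L + b(v(6*1))) = -22*(-1/61 + (-7 + 7*(4*(6*1)**2))) = -22*(-1/61 + (-7 + 7*(4*6**2))) = -22*(-1/61 + (-7 + 7*(4*36))) = -22*(-1/61 + (-7 + 7*144)) = -22*(-1/61 + (-7 + 1008)) = -22*(-1/61 + 1001) = -22*61060/61 = -1343320/61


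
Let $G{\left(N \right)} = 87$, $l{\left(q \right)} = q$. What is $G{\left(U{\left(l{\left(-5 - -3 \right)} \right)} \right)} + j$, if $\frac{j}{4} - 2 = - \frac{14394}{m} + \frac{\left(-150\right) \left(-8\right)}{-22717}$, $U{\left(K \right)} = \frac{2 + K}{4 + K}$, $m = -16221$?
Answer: $\frac{12078958869}{122830819} \approx 98.338$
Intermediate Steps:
$U{\left(K \right)} = \frac{2 + K}{4 + K}$
$j = \frac{1392677616}{122830819}$ ($j = 8 + 4 \left(- \frac{14394}{-16221} + \frac{\left(-150\right) \left(-8\right)}{-22717}\right) = 8 + 4 \left(\left(-14394\right) \left(- \frac{1}{16221}\right) + 1200 \left(- \frac{1}{22717}\right)\right) = 8 + 4 \left(\frac{4798}{5407} - \frac{1200}{22717}\right) = 8 + 4 \cdot \frac{102507766}{122830819} = 8 + \frac{410031064}{122830819} = \frac{1392677616}{122830819} \approx 11.338$)
$G{\left(U{\left(l{\left(-5 - -3 \right)} \right)} \right)} + j = 87 + \frac{1392677616}{122830819} = \frac{12078958869}{122830819}$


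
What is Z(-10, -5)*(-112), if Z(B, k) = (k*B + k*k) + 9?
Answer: -9408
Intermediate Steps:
Z(B, k) = 9 + k**2 + B*k (Z(B, k) = (B*k + k**2) + 9 = (k**2 + B*k) + 9 = 9 + k**2 + B*k)
Z(-10, -5)*(-112) = (9 + (-5)**2 - 10*(-5))*(-112) = (9 + 25 + 50)*(-112) = 84*(-112) = -9408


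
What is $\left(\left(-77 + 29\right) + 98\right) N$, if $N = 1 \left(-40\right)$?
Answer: $-2000$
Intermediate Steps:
$N = -40$
$\left(\left(-77 + 29\right) + 98\right) N = \left(\left(-77 + 29\right) + 98\right) \left(-40\right) = \left(-48 + 98\right) \left(-40\right) = 50 \left(-40\right) = -2000$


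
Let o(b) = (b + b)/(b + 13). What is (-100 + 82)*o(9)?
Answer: -162/11 ≈ -14.727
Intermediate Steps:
o(b) = 2*b/(13 + b) (o(b) = (2*b)/(13 + b) = 2*b/(13 + b))
(-100 + 82)*o(9) = (-100 + 82)*(2*9/(13 + 9)) = -36*9/22 = -18*9/11 = -162/11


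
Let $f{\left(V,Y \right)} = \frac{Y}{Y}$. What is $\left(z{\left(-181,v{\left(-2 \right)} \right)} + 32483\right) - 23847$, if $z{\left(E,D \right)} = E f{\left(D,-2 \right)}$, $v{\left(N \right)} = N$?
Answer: $8455$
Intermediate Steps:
$f{\left(V,Y \right)} = 1$
$z{\left(E,D \right)} = E$ ($z{\left(E,D \right)} = E 1 = E$)
$\left(z{\left(-181,v{\left(-2 \right)} \right)} + 32483\right) - 23847 = \left(-181 + 32483\right) - 23847 = 32302 - 23847 = 8455$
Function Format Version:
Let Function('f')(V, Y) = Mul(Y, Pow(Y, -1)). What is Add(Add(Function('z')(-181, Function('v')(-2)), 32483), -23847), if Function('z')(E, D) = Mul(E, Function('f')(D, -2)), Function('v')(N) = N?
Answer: 8455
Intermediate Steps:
Function('f')(V, Y) = 1
Function('z')(E, D) = E (Function('z')(E, D) = Mul(E, 1) = E)
Add(Add(Function('z')(-181, Function('v')(-2)), 32483), -23847) = Add(Add(-181, 32483), -23847) = Add(32302, -23847) = 8455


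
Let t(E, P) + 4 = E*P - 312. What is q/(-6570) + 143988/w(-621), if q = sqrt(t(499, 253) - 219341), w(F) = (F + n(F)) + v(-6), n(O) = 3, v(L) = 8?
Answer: -71994/305 - I*sqrt(93410)/6570 ≈ -236.05 - 0.046519*I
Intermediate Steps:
t(E, P) = -316 + E*P (t(E, P) = -4 + (E*P - 312) = -4 + (-312 + E*P) = -316 + E*P)
w(F) = 11 + F (w(F) = (F + 3) + 8 = (3 + F) + 8 = 11 + F)
q = I*sqrt(93410) (q = sqrt((-316 + 499*253) - 219341) = sqrt((-316 + 126247) - 219341) = sqrt(125931 - 219341) = sqrt(-93410) = I*sqrt(93410) ≈ 305.63*I)
q/(-6570) + 143988/w(-621) = (I*sqrt(93410))/(-6570) + 143988/(11 - 621) = (I*sqrt(93410))*(-1/6570) + 143988/(-610) = -I*sqrt(93410)/6570 + 143988*(-1/610) = -I*sqrt(93410)/6570 - 71994/305 = -71994/305 - I*sqrt(93410)/6570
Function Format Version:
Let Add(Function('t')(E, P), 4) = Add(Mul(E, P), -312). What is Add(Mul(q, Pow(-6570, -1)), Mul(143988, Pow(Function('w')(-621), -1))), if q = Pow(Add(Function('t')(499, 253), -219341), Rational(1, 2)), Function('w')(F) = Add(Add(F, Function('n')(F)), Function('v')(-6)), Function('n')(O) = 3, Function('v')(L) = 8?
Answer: Add(Rational(-71994, 305), Mul(Rational(-1, 6570), I, Pow(93410, Rational(1, 2)))) ≈ Add(-236.05, Mul(-0.046519, I))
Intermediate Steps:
Function('t')(E, P) = Add(-316, Mul(E, P)) (Function('t')(E, P) = Add(-4, Add(Mul(E, P), -312)) = Add(-4, Add(-312, Mul(E, P))) = Add(-316, Mul(E, P)))
Function('w')(F) = Add(11, F) (Function('w')(F) = Add(Add(F, 3), 8) = Add(Add(3, F), 8) = Add(11, F))
q = Mul(I, Pow(93410, Rational(1, 2))) (q = Pow(Add(Add(-316, Mul(499, 253)), -219341), Rational(1, 2)) = Pow(Add(Add(-316, 126247), -219341), Rational(1, 2)) = Pow(Add(125931, -219341), Rational(1, 2)) = Pow(-93410, Rational(1, 2)) = Mul(I, Pow(93410, Rational(1, 2))) ≈ Mul(305.63, I))
Add(Mul(q, Pow(-6570, -1)), Mul(143988, Pow(Function('w')(-621), -1))) = Add(Mul(Mul(I, Pow(93410, Rational(1, 2))), Pow(-6570, -1)), Mul(143988, Pow(Add(11, -621), -1))) = Add(Mul(Mul(I, Pow(93410, Rational(1, 2))), Rational(-1, 6570)), Mul(143988, Pow(-610, -1))) = Add(Mul(Rational(-1, 6570), I, Pow(93410, Rational(1, 2))), Mul(143988, Rational(-1, 610))) = Add(Mul(Rational(-1, 6570), I, Pow(93410, Rational(1, 2))), Rational(-71994, 305)) = Add(Rational(-71994, 305), Mul(Rational(-1, 6570), I, Pow(93410, Rational(1, 2))))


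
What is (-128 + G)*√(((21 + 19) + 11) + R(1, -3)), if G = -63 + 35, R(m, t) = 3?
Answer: -468*√6 ≈ -1146.4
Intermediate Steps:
G = -28
(-128 + G)*√(((21 + 19) + 11) + R(1, -3)) = (-128 - 28)*√(((21 + 19) + 11) + 3) = -156*√((40 + 11) + 3) = -156*√(51 + 3) = -468*√6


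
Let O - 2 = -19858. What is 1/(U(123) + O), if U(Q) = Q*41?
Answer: -1/14813 ≈ -6.7508e-5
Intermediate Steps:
U(Q) = 41*Q
O = -19856 (O = 2 - 19858 = -19856)
1/(U(123) + O) = 1/(41*123 - 19856) = 1/(5043 - 19856) = 1/(-14813) = -1/14813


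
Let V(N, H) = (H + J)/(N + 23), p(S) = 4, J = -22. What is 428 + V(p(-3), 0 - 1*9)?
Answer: 11525/27 ≈ 426.85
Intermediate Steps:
V(N, H) = (-22 + H)/(23 + N) (V(N, H) = (H - 22)/(N + 23) = (-22 + H)/(23 + N))
428 + V(p(-3), 0 - 1*9) = 428 + (-22 + (0 - 1*9))/(23 + 4) = 428 + (-22 + (0 - 9))/27 = 428 + (-22 - 9)/27 = 428 + (1/27)*(-31) = 428 - 31/27 = 11525/27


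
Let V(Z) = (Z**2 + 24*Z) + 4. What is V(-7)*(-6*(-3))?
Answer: -2070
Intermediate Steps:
V(Z) = 4 + Z**2 + 24*Z
V(-7)*(-6*(-3)) = (4 + (-7)**2 + 24*(-7))*(-6*(-3)) = (4 + 49 - 168)*18 = -115*18 = -2070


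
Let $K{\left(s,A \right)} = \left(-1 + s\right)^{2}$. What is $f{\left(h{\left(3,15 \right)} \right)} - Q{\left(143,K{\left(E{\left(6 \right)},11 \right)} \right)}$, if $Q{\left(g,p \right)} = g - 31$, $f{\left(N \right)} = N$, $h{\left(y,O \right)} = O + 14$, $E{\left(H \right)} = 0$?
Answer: $-83$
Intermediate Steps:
$h{\left(y,O \right)} = 14 + O$
$Q{\left(g,p \right)} = -31 + g$
$f{\left(h{\left(3,15 \right)} \right)} - Q{\left(143,K{\left(E{\left(6 \right)},11 \right)} \right)} = \left(14 + 15\right) - \left(-31 + 143\right) = 29 - 112 = -83$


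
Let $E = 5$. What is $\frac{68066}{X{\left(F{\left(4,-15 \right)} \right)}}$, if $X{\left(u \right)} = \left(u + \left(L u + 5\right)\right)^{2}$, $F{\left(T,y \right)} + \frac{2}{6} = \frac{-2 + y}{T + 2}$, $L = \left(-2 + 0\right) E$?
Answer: $\frac{272264}{4489} \approx 60.651$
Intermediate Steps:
$L = -10$ ($L = \left(-2 + 0\right) 5 = \left(-2\right) 5 = -10$)
$F{\left(T,y \right)} = - \frac{1}{3} + \frac{-2 + y}{2 + T}$ ($F{\left(T,y \right)} = - \frac{1}{3} + \frac{-2 + y}{T + 2} = - \frac{1}{3} + \frac{-2 + y}{2 + T}$)
$X{\left(u \right)} = \left(5 - 9 u\right)^{2}$ ($X{\left(u \right)} = \left(u - \left(-5 + 10 u\right)\right)^{2} = \left(5 - 9 u\right)^{2}$)
$\frac{68066}{X{\left(F{\left(4,-15 \right)} \right)}} = \frac{68066}{\left(-5 + 9 \frac{-8 - 4 + 3 \left(-15\right)}{3 \left(2 + 4\right)}\right)^{2}} = \frac{68066}{\left(-5 + 9 \frac{-8 - 4 - 45}{3 \cdot 6}\right)^{2}} = \frac{68066}{\left(-5 + 9 \cdot \frac{1}{3} \cdot \frac{1}{6} \left(-57\right)\right)^{2}} = \frac{68066}{\left(-5 + 9 \left(- \frac{19}{6}\right)\right)^{2}} = \frac{68066}{\left(-5 - \frac{57}{2}\right)^{2}} = \frac{68066}{\left(- \frac{67}{2}\right)^{2}} = \frac{68066}{\frac{4489}{4}} = 68066 \cdot \frac{4}{4489} = \frac{272264}{4489}$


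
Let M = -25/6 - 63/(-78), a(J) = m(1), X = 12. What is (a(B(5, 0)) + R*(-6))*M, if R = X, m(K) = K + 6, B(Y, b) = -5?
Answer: 655/3 ≈ 218.33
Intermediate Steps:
m(K) = 6 + K
R = 12
a(J) = 7 (a(J) = 6 + 1 = 7)
M = -131/39 (M = -25*⅙ - 63*(-1/78) = -25/6 + 21/26 = -131/39 ≈ -3.3590)
(a(B(5, 0)) + R*(-6))*M = (7 + 12*(-6))*(-131/39) = (7 - 72)*(-131/39) = -65*(-131/39) = 655/3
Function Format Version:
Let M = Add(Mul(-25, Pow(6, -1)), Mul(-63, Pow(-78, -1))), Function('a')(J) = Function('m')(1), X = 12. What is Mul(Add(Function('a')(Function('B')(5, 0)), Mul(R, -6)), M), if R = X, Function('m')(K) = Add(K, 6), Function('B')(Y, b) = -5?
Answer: Rational(655, 3) ≈ 218.33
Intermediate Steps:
Function('m')(K) = Add(6, K)
R = 12
Function('a')(J) = 7 (Function('a')(J) = Add(6, 1) = 7)
M = Rational(-131, 39) (M = Add(Mul(-25, Rational(1, 6)), Mul(-63, Rational(-1, 78))) = Add(Rational(-25, 6), Rational(21, 26)) = Rational(-131, 39) ≈ -3.3590)
Mul(Add(Function('a')(Function('B')(5, 0)), Mul(R, -6)), M) = Mul(Add(7, Mul(12, -6)), Rational(-131, 39)) = Mul(Add(7, -72), Rational(-131, 39)) = Mul(-65, Rational(-131, 39)) = Rational(655, 3)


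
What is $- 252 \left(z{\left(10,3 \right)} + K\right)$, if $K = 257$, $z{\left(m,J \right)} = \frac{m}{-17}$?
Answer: $- \frac{1098468}{17} \approx -64616.0$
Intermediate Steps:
$z{\left(m,J \right)} = - \frac{m}{17}$ ($z{\left(m,J \right)} = m \left(- \frac{1}{17}\right) = - \frac{m}{17}$)
$- 252 \left(z{\left(10,3 \right)} + K\right) = - 252 \left(\left(- \frac{1}{17}\right) 10 + 257\right) = - 252 \left(- \frac{10}{17} + 257\right) = \left(-252\right) \frac{4359}{17} = - \frac{1098468}{17}$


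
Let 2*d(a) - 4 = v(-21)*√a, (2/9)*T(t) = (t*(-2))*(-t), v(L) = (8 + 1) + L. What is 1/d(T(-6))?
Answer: -1/106 ≈ -0.0094340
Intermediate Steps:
v(L) = 9 + L
T(t) = 9*t² (T(t) = 9*((t*(-2))*(-t))/2 = 9*((-2*t)*(-t))/2 = 9*(2*t²)/2 = 9*t²)
d(a) = 2 - 6*√a (d(a) = 2 + ((9 - 21)*√a)/2 = 2 + (-12*√a)/2 = 2 - 6*√a)
1/d(T(-6)) = 1/(2 - 6*√(9*(-6)²)) = 1/(2 - 6*√(9*36)) = 1/(2 - 6*√324) = 1/(2 - 6*18) = 1/(2 - 108) = 1/(-106) = -1/106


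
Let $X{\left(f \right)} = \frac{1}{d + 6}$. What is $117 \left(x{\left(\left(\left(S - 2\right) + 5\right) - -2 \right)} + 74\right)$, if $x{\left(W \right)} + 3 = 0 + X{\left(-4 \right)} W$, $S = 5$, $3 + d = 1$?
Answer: $\frac{17199}{2} \approx 8599.5$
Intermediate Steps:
$d = -2$ ($d = -3 + 1 = -2$)
$X{\left(f \right)} = \frac{1}{4}$ ($X{\left(f \right)} = \frac{1}{-2 + 6} = \frac{1}{4}$)
$x{\left(W \right)} = -3 + \frac{W}{4}$ ($x{\left(W \right)} = -3 + \left(0 + \frac{W}{4}\right) = -3 + \frac{W}{4}$)
$117 \left(x{\left(\left(\left(S - 2\right) + 5\right) - -2 \right)} + 74\right) = 117 \left(\left(-3 + \frac{\left(\left(5 - 2\right) + 5\right) - -2}{4}\right) + 74\right) = 117 \left(\left(-3 + \frac{\left(3 + 5\right) + 2}{4}\right) + 74\right) = 117 \left(\left(-3 + \frac{8 + 2}{4}\right) + 74\right) = 117 \left(\left(-3 + \frac{1}{4} \cdot 10\right) + 74\right) = 117 \left(\left(-3 + \frac{5}{2}\right) + 74\right) = 117 \left(- \frac{1}{2} + 74\right) = 117 \cdot \frac{147}{2} = \frac{17199}{2}$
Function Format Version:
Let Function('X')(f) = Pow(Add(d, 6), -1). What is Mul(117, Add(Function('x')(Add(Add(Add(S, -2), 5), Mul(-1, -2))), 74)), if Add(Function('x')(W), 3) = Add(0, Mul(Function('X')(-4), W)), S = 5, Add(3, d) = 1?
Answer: Rational(17199, 2) ≈ 8599.5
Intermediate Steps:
d = -2 (d = Add(-3, 1) = -2)
Function('X')(f) = Rational(1, 4) (Function('X')(f) = Pow(Add(-2, 6), -1) = Pow(4, -1) = Rational(1, 4))
Function('x')(W) = Add(-3, Mul(Rational(1, 4), W)) (Function('x')(W) = Add(-3, Add(0, Mul(Rational(1, 4), W))) = Add(-3, Mul(Rational(1, 4), W)))
Mul(117, Add(Function('x')(Add(Add(Add(S, -2), 5), Mul(-1, -2))), 74)) = Mul(117, Add(Add(-3, Mul(Rational(1, 4), Add(Add(Add(5, -2), 5), Mul(-1, -2)))), 74)) = Mul(117, Add(Add(-3, Mul(Rational(1, 4), Add(Add(3, 5), 2))), 74)) = Mul(117, Add(Add(-3, Mul(Rational(1, 4), Add(8, 2))), 74)) = Mul(117, Add(Add(-3, Mul(Rational(1, 4), 10)), 74)) = Mul(117, Add(Add(-3, Rational(5, 2)), 74)) = Mul(117, Add(Rational(-1, 2), 74)) = Mul(117, Rational(147, 2)) = Rational(17199, 2)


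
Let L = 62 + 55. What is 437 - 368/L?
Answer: 50761/117 ≈ 433.85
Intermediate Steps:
L = 117
437 - 368/L = 437 - 368/117 = 50761/117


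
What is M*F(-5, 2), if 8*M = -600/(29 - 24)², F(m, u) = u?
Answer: -6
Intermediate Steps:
M = -3 (M = (-600/(29 - 24)²)/8 = (-600/(5²))/8 = (-600/25)/8 = (-600*1/25)/8 = (⅛)*(-24) = -3)
M*F(-5, 2) = -3*2 = -6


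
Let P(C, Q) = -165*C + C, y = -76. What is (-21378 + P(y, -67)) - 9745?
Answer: -18659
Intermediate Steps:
P(C, Q) = -164*C
(-21378 + P(y, -67)) - 9745 = (-21378 - 164*(-76)) - 9745 = (-21378 + 12464) - 9745 = -8914 - 9745 = -18659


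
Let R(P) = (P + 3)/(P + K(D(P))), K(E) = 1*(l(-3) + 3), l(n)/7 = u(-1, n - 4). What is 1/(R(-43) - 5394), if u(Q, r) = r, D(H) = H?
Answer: -89/480026 ≈ -0.00018541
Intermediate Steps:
l(n) = -28 + 7*n (l(n) = 7*(n - 4) = 7*(-4 + n) = -28 + 7*n)
K(E) = -46 (K(E) = 1*((-28 + 7*(-3)) + 3) = 1*((-28 - 21) + 3) = 1*(-49 + 3) = 1*(-46) = -46)
R(P) = (3 + P)/(-46 + P) (R(P) = (P + 3)/(P - 46) = (3 + P)/(-46 + P))
1/(R(-43) - 5394) = 1/((3 - 43)/(-46 - 43) - 5394) = 1/(-40/(-89) - 5394) = 1/(-1/89*(-40) - 5394) = 1/(40/89 - 5394) = 1/(-480026/89) = -89/480026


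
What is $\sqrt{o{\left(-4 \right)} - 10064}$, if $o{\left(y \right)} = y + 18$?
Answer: $5 i \sqrt{402} \approx 100.25 i$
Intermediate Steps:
$o{\left(y \right)} = 18 + y$
$\sqrt{o{\left(-4 \right)} - 10064} = \sqrt{\left(18 - 4\right) - 10064} = \sqrt{14 - 10064} = \sqrt{-10050} = 5 i \sqrt{402}$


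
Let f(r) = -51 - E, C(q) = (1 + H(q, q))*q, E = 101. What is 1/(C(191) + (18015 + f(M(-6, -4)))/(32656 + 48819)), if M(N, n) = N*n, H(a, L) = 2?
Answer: 81475/46703038 ≈ 0.0017445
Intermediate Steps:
C(q) = 3*q (C(q) = (1 + 2)*q = 3*q)
f(r) = -152 (f(r) = -51 - 1*101 = -51 - 101 = -152)
1/(C(191) + (18015 + f(M(-6, -4)))/(32656 + 48819)) = 1/(3*191 + (18015 - 152)/(32656 + 48819)) = 1/(573 + 17863/81475) = 1/(46703038/81475) = 81475/46703038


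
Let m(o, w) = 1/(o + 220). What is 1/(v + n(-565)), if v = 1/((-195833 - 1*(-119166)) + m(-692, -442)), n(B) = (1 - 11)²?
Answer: 36186825/3618682028 ≈ 0.010000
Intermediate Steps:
m(o, w) = 1/(220 + o)
n(B) = 100 (n(B) = (-10)² = 100)
v = -472/36186825 (v = 1/((-195833 - 1*(-119166)) + 1/(220 - 692)) = 1/((-195833 + 119166) + 1/(-472)) = 1/(-76667 - 1/472) = 1/(-36186825/472) = -472/36186825 ≈ -1.3043e-5)
1/(v + n(-565)) = 1/(-472/36186825 + 100) = 1/(3618682028/36186825) = 36186825/3618682028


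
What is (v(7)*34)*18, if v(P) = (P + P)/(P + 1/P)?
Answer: 29988/25 ≈ 1199.5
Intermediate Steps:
v(P) = 2*P/(P + 1/P) (v(P) = (2*P)/(P + 1/P) = 2*P/(P + 1/P))
(v(7)*34)*18 = ((2*7²/(1 + 7²))*34)*18 = ((2*49/(1 + 49))*34)*18 = ((2*49/50)*34)*18 = ((2*49*(1/50))*34)*18 = ((49/25)*34)*18 = (1666/25)*18 = 29988/25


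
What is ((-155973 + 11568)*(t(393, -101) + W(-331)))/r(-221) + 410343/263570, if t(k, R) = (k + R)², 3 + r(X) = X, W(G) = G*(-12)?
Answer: 60649927633347/1054280 ≈ 5.7527e+7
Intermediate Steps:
W(G) = -12*G
r(X) = -3 + X
t(k, R) = (R + k)²
((-155973 + 11568)*(t(393, -101) + W(-331)))/r(-221) + 410343/263570 = ((-155973 + 11568)*((-101 + 393)² - 12*(-331)))/(-3 - 221) + 410343/263570 = -144405*(292² + 3972)/(-224) + 410343*(1/263570) = -144405*(85264 + 3972)*(-1/224) + 410343/263570 = -144405*89236*(-1/224) + 410343/263570 = -12886124580*(-1/224) + 410343/263570 = 460218735/8 + 410343/263570 = 60649927633347/1054280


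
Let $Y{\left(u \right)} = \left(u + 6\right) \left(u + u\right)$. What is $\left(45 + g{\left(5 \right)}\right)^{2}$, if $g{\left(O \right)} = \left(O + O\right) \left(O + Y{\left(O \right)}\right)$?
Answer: $1428025$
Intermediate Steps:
$Y{\left(u \right)} = 2 u \left(6 + u\right)$ ($Y{\left(u \right)} = \left(6 + u\right) 2 u = 2 u \left(6 + u\right)$)
$g{\left(O \right)} = 2 O \left(O + 2 O \left(6 + O\right)\right)$ ($g{\left(O \right)} = \left(O + O\right) \left(O + 2 O \left(6 + O\right)\right) = 2 O \left(O + 2 O \left(6 + O\right)\right)$)
$\left(45 + g{\left(5 \right)}\right)^{2} = \left(45 + 5^{2} \left(26 + 4 \cdot 5\right)\right)^{2} = \left(45 + 25 \left(26 + 20\right)\right)^{2} = \left(45 + 25 \cdot 46\right)^{2} = \left(45 + 1150\right)^{2} = 1195^{2} = 1428025$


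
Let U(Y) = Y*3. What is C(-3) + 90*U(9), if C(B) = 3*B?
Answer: 2421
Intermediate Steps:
U(Y) = 3*Y
C(-3) + 90*U(9) = 3*(-3) + 90*(3*9) = -9 + 90*27 = -9 + 2430 = 2421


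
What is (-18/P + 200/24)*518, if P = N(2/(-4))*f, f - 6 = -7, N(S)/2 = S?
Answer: -15022/3 ≈ -5007.3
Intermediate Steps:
N(S) = 2*S
f = -1 (f = 6 - 7 = -1)
P = 1 (P = (2*(2/(-4)))*(-1) = (2*(2*(-1/4)))*(-1) = (2*(-1/2))*(-1) = -1*(-1) = 1)
(-18/P + 200/24)*518 = (-18/1 + 200/24)*518 = (-18*1 + 200*(1/24))*518 = (-18 + 25/3)*518 = -29/3*518 = -15022/3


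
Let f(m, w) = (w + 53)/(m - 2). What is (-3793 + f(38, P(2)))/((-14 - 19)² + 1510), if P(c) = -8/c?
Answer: -136499/93564 ≈ -1.4589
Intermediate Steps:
f(m, w) = (53 + w)/(-2 + m)
(-3793 + f(38, P(2)))/((-14 - 19)² + 1510) = (-3793 + (53 - 8/2)/(-2 + 38))/((-14 - 19)² + 1510) = (-3793 + (53 - 8*½)/36)/((-33)² + 1510) = (-3793 + (53 - 4)/36)/(1089 + 1510) = (-3793 + (1/36)*49)/2599 = (-3793 + 49/36)*(1/2599) = -136499/36*1/2599 = -136499/93564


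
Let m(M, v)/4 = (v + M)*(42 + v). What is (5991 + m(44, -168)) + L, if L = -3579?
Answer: 64908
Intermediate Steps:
m(M, v) = 4*(42 + v)*(M + v) (m(M, v) = 4*((v + M)*(42 + v)) = 4*((M + v)*(42 + v)) = 4*((42 + v)*(M + v)) = 4*(42 + v)*(M + v))
(5991 + m(44, -168)) + L = (5991 + (4*(-168)² + 168*44 + 168*(-168) + 4*44*(-168))) - 3579 = (5991 + (4*28224 + 7392 - 28224 - 29568)) - 3579 = (5991 + (112896 + 7392 - 28224 - 29568)) - 3579 = (5991 + 62496) - 3579 = 68487 - 3579 = 64908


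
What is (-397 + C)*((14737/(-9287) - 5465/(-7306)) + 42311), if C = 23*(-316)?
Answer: -22004522679717375/67850822 ≈ -3.2431e+8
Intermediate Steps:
C = -7268
(-397 + C)*((14737/(-9287) - 5465/(-7306)) + 42311) = (-397 - 7268)*((14737/(-9287) - 5465/(-7306)) + 42311) = -7665*((14737*(-1/9287) - 5465*(-1/7306)) + 42311) = -7665*((-14737/9287 + 5465/7306) + 42311) = -7665*(-56915067/67850822 + 42311) = -7665*2870779214575/67850822 = -22004522679717375/67850822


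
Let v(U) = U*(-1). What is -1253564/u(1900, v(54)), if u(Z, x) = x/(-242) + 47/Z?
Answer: -288194363600/56987 ≈ -5.0572e+6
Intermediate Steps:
v(U) = -U
u(Z, x) = 47/Z - x/242 (u(Z, x) = x*(-1/242) + 47/Z = -x/242 + 47/Z = 47/Z - x/242)
-1253564/u(1900, v(54)) = -1253564/(47/1900 - (-1)*54/242) = -1253564/(47*(1/1900) - 1/242*(-54)) = -1253564/(47/1900 + 27/121) = -1253564/56987/229900 = -1253564*229900/56987 = -288194363600/56987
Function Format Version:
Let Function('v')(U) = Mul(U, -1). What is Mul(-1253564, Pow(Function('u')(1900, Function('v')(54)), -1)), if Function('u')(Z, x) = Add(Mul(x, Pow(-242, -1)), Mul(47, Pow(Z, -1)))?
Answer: Rational(-288194363600, 56987) ≈ -5.0572e+6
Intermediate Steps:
Function('v')(U) = Mul(-1, U)
Function('u')(Z, x) = Add(Mul(47, Pow(Z, -1)), Mul(Rational(-1, 242), x)) (Function('u')(Z, x) = Add(Mul(x, Rational(-1, 242)), Mul(47, Pow(Z, -1))) = Add(Mul(Rational(-1, 242), x), Mul(47, Pow(Z, -1))) = Add(Mul(47, Pow(Z, -1)), Mul(Rational(-1, 242), x)))
Mul(-1253564, Pow(Function('u')(1900, Function('v')(54)), -1)) = Mul(-1253564, Pow(Add(Mul(47, Pow(1900, -1)), Mul(Rational(-1, 242), Mul(-1, 54))), -1)) = Mul(-1253564, Pow(Add(Mul(47, Rational(1, 1900)), Mul(Rational(-1, 242), -54)), -1)) = Mul(-1253564, Pow(Add(Rational(47, 1900), Rational(27, 121)), -1)) = Mul(-1253564, Pow(Rational(56987, 229900), -1)) = Mul(-1253564, Rational(229900, 56987)) = Rational(-288194363600, 56987)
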